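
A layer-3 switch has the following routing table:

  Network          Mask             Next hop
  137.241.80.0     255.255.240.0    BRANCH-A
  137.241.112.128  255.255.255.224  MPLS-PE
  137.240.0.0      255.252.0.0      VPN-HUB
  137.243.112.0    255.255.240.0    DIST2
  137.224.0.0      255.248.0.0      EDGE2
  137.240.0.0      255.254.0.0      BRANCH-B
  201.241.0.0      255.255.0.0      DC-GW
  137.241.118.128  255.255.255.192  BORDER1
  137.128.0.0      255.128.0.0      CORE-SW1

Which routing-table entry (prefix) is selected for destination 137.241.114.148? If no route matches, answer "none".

Entries matching 137.241.114.148:
  137.128.0.0/9 (137.128.0.0 - 137.255.255.255)
  137.240.0.0/14 (137.240.0.0 - 137.243.255.255)
  137.240.0.0/15 (137.240.0.0 - 137.241.255.255)
Most specific is 137.240.0.0/15.

137.240.0.0/15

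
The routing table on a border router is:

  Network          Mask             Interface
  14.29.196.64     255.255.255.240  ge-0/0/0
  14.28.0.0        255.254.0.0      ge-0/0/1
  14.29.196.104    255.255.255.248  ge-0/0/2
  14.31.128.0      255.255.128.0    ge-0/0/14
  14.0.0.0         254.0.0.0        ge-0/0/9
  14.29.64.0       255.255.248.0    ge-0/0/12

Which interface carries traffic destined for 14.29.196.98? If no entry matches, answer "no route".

Routes whose prefix contains 14.29.196.98:
  14.0.0.0/7 (14.0.0.0 - 15.255.255.255) -> ge-0/0/9
  14.28.0.0/15 (14.28.0.0 - 14.29.255.255) -> ge-0/0/1
More-specific entries that do NOT match:
  14.29.196.104/29 (14.29.196.104 - 14.29.196.111) does not contain 14.29.196.98
  14.29.196.64/28 (14.29.196.64 - 14.29.196.79) does not contain 14.29.196.98
  14.29.64.0/21 (14.29.64.0 - 14.29.71.255) does not contain 14.29.196.98
  14.31.128.0/17 (14.31.128.0 - 14.31.255.255) does not contain 14.29.196.98
Longest matching prefix is /15 -> interface ge-0/0/1.

ge-0/0/1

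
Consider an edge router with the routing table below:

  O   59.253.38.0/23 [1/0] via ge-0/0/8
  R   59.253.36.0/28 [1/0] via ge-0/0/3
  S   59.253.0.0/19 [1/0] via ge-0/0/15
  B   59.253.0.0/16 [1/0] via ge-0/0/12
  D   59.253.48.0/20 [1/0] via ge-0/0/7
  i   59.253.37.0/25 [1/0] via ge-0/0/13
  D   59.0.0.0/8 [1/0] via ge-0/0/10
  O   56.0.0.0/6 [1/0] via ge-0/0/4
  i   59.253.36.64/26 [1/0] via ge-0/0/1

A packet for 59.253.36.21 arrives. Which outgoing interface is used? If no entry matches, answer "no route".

ge-0/0/12

Routes whose prefix contains 59.253.36.21:
  56.0.0.0/6 (56.0.0.0 - 59.255.255.255) -> ge-0/0/4
  59.0.0.0/8 (59.0.0.0 - 59.255.255.255) -> ge-0/0/10
  59.253.0.0/16 (59.253.0.0 - 59.253.255.255) -> ge-0/0/12
More-specific entries that do NOT match:
  59.253.36.0/28 (59.253.36.0 - 59.253.36.15) does not contain 59.253.36.21
  59.253.36.64/26 (59.253.36.64 - 59.253.36.127) does not contain 59.253.36.21
  59.253.37.0/25 (59.253.37.0 - 59.253.37.127) does not contain 59.253.36.21
  59.253.38.0/23 (59.253.38.0 - 59.253.39.255) does not contain 59.253.36.21
  59.253.48.0/20 (59.253.48.0 - 59.253.63.255) does not contain 59.253.36.21
  59.253.0.0/19 (59.253.0.0 - 59.253.31.255) does not contain 59.253.36.21
Longest matching prefix is /16 -> interface ge-0/0/12.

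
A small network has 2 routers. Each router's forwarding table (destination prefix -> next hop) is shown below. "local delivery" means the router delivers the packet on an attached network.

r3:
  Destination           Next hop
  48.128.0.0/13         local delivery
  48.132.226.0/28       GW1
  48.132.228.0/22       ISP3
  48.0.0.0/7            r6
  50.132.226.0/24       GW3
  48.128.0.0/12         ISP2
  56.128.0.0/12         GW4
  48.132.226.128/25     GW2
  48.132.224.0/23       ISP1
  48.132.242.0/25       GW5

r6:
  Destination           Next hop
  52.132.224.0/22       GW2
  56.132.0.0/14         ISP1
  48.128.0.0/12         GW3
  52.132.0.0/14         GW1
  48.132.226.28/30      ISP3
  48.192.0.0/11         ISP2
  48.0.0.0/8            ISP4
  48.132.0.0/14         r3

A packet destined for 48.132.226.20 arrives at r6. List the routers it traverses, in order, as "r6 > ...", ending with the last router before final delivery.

r6 > r3

At r6: longest match for 48.132.226.20 is 48.132.0.0/14 -> r3
At r3: longest match for 48.132.226.20 is 48.128.0.0/13 -> local delivery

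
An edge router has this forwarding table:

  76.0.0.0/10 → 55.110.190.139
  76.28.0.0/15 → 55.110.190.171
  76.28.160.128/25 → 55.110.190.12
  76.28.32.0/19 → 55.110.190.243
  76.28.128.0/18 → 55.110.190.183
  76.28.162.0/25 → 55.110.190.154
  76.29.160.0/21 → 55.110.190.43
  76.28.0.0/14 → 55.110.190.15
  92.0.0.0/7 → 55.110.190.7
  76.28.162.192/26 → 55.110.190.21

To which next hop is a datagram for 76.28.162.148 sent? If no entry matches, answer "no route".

55.110.190.183

Routes whose prefix contains 76.28.162.148:
  76.0.0.0/10 (76.0.0.0 - 76.63.255.255) -> 55.110.190.139
  76.28.0.0/14 (76.28.0.0 - 76.31.255.255) -> 55.110.190.15
  76.28.0.0/15 (76.28.0.0 - 76.29.255.255) -> 55.110.190.171
  76.28.128.0/18 (76.28.128.0 - 76.28.191.255) -> 55.110.190.183
More-specific entries that do NOT match:
  76.28.162.192/26 (76.28.162.192 - 76.28.162.255) does not contain 76.28.162.148
  76.28.160.128/25 (76.28.160.128 - 76.28.160.255) does not contain 76.28.162.148
  76.28.162.0/25 (76.28.162.0 - 76.28.162.127) does not contain 76.28.162.148
  76.29.160.0/21 (76.29.160.0 - 76.29.167.255) does not contain 76.28.162.148
  76.28.32.0/19 (76.28.32.0 - 76.28.63.255) does not contain 76.28.162.148
Longest matching prefix is /18 -> next hop 55.110.190.183.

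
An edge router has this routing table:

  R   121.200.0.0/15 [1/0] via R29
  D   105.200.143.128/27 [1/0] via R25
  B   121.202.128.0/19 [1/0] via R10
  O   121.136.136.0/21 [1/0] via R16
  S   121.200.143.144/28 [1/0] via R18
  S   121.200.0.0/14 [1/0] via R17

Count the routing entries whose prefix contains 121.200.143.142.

2

Prefixes containing 121.200.143.142:
  121.200.0.0/14 (121.200.0.0 - 121.203.255.255)
  121.200.0.0/15 (121.200.0.0 - 121.201.255.255)
Total matching entries: 2.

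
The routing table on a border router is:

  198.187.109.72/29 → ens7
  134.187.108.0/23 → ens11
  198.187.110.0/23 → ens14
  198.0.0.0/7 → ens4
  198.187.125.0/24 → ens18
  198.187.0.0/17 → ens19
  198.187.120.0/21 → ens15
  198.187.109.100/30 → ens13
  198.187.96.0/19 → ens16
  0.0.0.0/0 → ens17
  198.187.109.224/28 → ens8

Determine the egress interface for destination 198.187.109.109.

Routes whose prefix contains 198.187.109.109:
  0.0.0.0/0 (default, matches everything) -> ens17
  198.0.0.0/7 (198.0.0.0 - 199.255.255.255) -> ens4
  198.187.0.0/17 (198.187.0.0 - 198.187.127.255) -> ens19
  198.187.96.0/19 (198.187.96.0 - 198.187.127.255) -> ens16
More-specific entries that do NOT match:
  198.187.109.100/30 (198.187.109.100 - 198.187.109.103) does not contain 198.187.109.109
  198.187.109.72/29 (198.187.109.72 - 198.187.109.79) does not contain 198.187.109.109
  198.187.109.224/28 (198.187.109.224 - 198.187.109.239) does not contain 198.187.109.109
  198.187.125.0/24 (198.187.125.0 - 198.187.125.255) does not contain 198.187.109.109
  134.187.108.0/23 (134.187.108.0 - 134.187.109.255) does not contain 198.187.109.109
  198.187.110.0/23 (198.187.110.0 - 198.187.111.255) does not contain 198.187.109.109
  198.187.120.0/21 (198.187.120.0 - 198.187.127.255) does not contain 198.187.109.109
Longest matching prefix is /19 -> interface ens16.

ens16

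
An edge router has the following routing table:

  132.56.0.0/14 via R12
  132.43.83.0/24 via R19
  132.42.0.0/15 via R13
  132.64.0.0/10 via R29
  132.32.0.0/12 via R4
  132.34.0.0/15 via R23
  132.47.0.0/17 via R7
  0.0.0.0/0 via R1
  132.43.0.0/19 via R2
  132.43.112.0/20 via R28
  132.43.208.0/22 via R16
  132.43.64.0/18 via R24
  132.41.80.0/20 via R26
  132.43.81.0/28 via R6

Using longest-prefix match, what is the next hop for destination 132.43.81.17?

R24

Routes whose prefix contains 132.43.81.17:
  0.0.0.0/0 (default, matches everything) -> R1
  132.32.0.0/12 (132.32.0.0 - 132.47.255.255) -> R4
  132.42.0.0/15 (132.42.0.0 - 132.43.255.255) -> R13
  132.43.64.0/18 (132.43.64.0 - 132.43.127.255) -> R24
More-specific entries that do NOT match:
  132.43.81.0/28 (132.43.81.0 - 132.43.81.15) does not contain 132.43.81.17
  132.43.83.0/24 (132.43.83.0 - 132.43.83.255) does not contain 132.43.81.17
  132.43.208.0/22 (132.43.208.0 - 132.43.211.255) does not contain 132.43.81.17
  132.43.112.0/20 (132.43.112.0 - 132.43.127.255) does not contain 132.43.81.17
  132.41.80.0/20 (132.41.80.0 - 132.41.95.255) does not contain 132.43.81.17
  132.43.0.0/19 (132.43.0.0 - 132.43.31.255) does not contain 132.43.81.17
Longest matching prefix is /18 -> next hop R24.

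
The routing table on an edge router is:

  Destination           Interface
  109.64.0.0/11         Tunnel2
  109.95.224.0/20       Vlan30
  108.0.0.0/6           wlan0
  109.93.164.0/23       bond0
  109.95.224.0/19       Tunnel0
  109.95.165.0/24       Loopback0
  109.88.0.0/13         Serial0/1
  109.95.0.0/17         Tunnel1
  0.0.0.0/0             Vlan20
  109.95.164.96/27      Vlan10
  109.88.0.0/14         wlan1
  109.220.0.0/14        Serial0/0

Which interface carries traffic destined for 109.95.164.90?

Routes whose prefix contains 109.95.164.90:
  0.0.0.0/0 (default, matches everything) -> Vlan20
  108.0.0.0/6 (108.0.0.0 - 111.255.255.255) -> wlan0
  109.64.0.0/11 (109.64.0.0 - 109.95.255.255) -> Tunnel2
  109.88.0.0/13 (109.88.0.0 - 109.95.255.255) -> Serial0/1
More-specific entries that do NOT match:
  109.95.164.96/27 (109.95.164.96 - 109.95.164.127) does not contain 109.95.164.90
  109.95.165.0/24 (109.95.165.0 - 109.95.165.255) does not contain 109.95.164.90
  109.93.164.0/23 (109.93.164.0 - 109.93.165.255) does not contain 109.95.164.90
  109.95.224.0/20 (109.95.224.0 - 109.95.239.255) does not contain 109.95.164.90
  109.95.224.0/19 (109.95.224.0 - 109.95.255.255) does not contain 109.95.164.90
  109.95.0.0/17 (109.95.0.0 - 109.95.127.255) does not contain 109.95.164.90
  109.88.0.0/14 (109.88.0.0 - 109.91.255.255) does not contain 109.95.164.90
  109.220.0.0/14 (109.220.0.0 - 109.223.255.255) does not contain 109.95.164.90
Longest matching prefix is /13 -> interface Serial0/1.

Serial0/1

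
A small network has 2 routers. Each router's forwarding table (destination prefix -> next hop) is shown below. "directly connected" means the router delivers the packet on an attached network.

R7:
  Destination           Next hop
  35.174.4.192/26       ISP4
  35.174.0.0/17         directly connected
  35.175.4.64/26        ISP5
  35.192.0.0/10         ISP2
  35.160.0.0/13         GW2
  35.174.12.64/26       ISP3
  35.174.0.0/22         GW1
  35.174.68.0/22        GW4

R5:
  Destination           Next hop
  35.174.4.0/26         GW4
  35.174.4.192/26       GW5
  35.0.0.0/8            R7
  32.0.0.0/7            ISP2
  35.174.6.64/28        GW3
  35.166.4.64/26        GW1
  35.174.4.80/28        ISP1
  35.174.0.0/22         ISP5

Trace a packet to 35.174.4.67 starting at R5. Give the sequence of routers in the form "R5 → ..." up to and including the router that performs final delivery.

At R5: longest match for 35.174.4.67 is 35.0.0.0/8 -> R7
At R7: longest match for 35.174.4.67 is 35.174.0.0/17 -> directly connected

R5 → R7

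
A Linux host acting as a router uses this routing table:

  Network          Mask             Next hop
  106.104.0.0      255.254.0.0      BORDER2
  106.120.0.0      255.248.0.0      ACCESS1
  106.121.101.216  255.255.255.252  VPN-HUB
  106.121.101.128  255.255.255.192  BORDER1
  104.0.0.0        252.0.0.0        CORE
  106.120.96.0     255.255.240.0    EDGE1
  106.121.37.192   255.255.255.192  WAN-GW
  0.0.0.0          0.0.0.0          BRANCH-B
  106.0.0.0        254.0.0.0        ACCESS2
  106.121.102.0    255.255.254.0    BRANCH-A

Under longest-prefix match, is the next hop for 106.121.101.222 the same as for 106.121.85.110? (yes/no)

106.121.101.222: longest match 106.120.0.0/13 -> ACCESS1
106.121.85.110: longest match 106.120.0.0/13 -> ACCESS1

yes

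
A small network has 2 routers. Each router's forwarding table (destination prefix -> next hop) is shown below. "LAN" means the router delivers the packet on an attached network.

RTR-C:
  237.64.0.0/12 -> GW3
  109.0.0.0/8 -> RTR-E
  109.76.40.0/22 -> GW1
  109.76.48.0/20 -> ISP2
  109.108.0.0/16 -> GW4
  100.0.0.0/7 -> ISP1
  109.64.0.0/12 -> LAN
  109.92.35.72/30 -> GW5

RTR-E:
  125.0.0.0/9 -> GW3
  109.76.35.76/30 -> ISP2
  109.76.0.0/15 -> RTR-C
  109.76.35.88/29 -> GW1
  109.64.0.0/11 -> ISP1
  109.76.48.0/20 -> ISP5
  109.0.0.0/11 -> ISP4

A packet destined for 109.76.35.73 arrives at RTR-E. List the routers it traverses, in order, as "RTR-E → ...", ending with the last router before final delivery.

At RTR-E: longest match for 109.76.35.73 is 109.76.0.0/15 -> RTR-C
At RTR-C: longest match for 109.76.35.73 is 109.64.0.0/12 -> LAN

RTR-E → RTR-C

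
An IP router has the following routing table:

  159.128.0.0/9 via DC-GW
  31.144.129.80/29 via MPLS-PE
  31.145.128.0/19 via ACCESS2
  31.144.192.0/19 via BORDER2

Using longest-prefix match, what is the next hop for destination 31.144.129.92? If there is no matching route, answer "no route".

no route

No entry's prefix contains 31.144.129.92; there is no default route.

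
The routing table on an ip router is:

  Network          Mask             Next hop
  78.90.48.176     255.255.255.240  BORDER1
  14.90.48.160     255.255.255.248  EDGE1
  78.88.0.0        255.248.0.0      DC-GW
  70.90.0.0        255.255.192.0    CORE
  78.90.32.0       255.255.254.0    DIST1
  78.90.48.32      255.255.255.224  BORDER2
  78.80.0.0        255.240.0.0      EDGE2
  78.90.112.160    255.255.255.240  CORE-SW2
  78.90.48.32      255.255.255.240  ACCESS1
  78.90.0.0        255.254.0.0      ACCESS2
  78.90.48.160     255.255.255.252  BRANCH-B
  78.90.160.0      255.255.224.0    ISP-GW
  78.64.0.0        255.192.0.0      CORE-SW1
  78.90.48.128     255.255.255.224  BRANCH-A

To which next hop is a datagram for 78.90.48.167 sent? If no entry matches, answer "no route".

Routes whose prefix contains 78.90.48.167:
  78.64.0.0/10 (78.64.0.0 - 78.127.255.255) -> CORE-SW1
  78.80.0.0/12 (78.80.0.0 - 78.95.255.255) -> EDGE2
  78.88.0.0/13 (78.88.0.0 - 78.95.255.255) -> DC-GW
  78.90.0.0/15 (78.90.0.0 - 78.91.255.255) -> ACCESS2
More-specific entries that do NOT match:
  78.90.48.160/30 (78.90.48.160 - 78.90.48.163) does not contain 78.90.48.167
  14.90.48.160/29 (14.90.48.160 - 14.90.48.167) does not contain 78.90.48.167
  78.90.48.176/28 (78.90.48.176 - 78.90.48.191) does not contain 78.90.48.167
  78.90.112.160/28 (78.90.112.160 - 78.90.112.175) does not contain 78.90.48.167
  78.90.48.32/28 (78.90.48.32 - 78.90.48.47) does not contain 78.90.48.167
  78.90.48.32/27 (78.90.48.32 - 78.90.48.63) does not contain 78.90.48.167
  78.90.48.128/27 (78.90.48.128 - 78.90.48.159) does not contain 78.90.48.167
  78.90.32.0/23 (78.90.32.0 - 78.90.33.255) does not contain 78.90.48.167
  78.90.160.0/19 (78.90.160.0 - 78.90.191.255) does not contain 78.90.48.167
  70.90.0.0/18 (70.90.0.0 - 70.90.63.255) does not contain 78.90.48.167
Longest matching prefix is /15 -> next hop ACCESS2.

ACCESS2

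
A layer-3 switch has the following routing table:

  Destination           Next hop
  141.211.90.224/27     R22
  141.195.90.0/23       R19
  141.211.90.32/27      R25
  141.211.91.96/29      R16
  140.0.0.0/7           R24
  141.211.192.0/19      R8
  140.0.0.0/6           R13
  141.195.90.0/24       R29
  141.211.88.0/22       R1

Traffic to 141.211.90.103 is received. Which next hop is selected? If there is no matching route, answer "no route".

Routes whose prefix contains 141.211.90.103:
  140.0.0.0/6 (140.0.0.0 - 143.255.255.255) -> R13
  140.0.0.0/7 (140.0.0.0 - 141.255.255.255) -> R24
  141.211.88.0/22 (141.211.88.0 - 141.211.91.255) -> R1
More-specific entries that do NOT match:
  141.211.91.96/29 (141.211.91.96 - 141.211.91.103) does not contain 141.211.90.103
  141.211.90.224/27 (141.211.90.224 - 141.211.90.255) does not contain 141.211.90.103
  141.211.90.32/27 (141.211.90.32 - 141.211.90.63) does not contain 141.211.90.103
  141.195.90.0/24 (141.195.90.0 - 141.195.90.255) does not contain 141.211.90.103
  141.195.90.0/23 (141.195.90.0 - 141.195.91.255) does not contain 141.211.90.103
Longest matching prefix is /22 -> next hop R1.

R1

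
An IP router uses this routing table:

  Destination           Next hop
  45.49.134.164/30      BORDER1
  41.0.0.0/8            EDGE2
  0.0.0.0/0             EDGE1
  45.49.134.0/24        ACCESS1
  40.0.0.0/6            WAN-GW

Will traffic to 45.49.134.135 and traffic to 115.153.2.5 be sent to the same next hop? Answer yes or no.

45.49.134.135: longest match 45.49.134.0/24 -> ACCESS1
115.153.2.5: longest match 0.0.0.0/0 -> EDGE1

no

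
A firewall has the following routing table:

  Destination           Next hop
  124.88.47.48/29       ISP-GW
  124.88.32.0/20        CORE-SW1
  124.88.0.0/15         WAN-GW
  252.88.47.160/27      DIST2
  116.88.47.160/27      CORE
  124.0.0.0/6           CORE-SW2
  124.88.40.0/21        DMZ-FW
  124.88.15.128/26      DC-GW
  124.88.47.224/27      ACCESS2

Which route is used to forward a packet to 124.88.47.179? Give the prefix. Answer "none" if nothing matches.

Entries matching 124.88.47.179:
  124.0.0.0/6 (124.0.0.0 - 127.255.255.255)
  124.88.0.0/15 (124.88.0.0 - 124.89.255.255)
  124.88.32.0/20 (124.88.32.0 - 124.88.47.255)
  124.88.40.0/21 (124.88.40.0 - 124.88.47.255)
Most specific is 124.88.40.0/21.

124.88.40.0/21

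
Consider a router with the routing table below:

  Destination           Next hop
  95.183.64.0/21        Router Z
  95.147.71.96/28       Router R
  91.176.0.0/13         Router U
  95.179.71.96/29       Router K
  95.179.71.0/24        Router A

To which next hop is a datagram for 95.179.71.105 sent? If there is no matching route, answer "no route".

Router A

Routes whose prefix contains 95.179.71.105:
  95.179.71.0/24 (95.179.71.0 - 95.179.71.255) -> Router A
More-specific entries that do NOT match:
  95.179.71.96/29 (95.179.71.96 - 95.179.71.103) does not contain 95.179.71.105
  95.147.71.96/28 (95.147.71.96 - 95.147.71.111) does not contain 95.179.71.105
Longest matching prefix is /24 -> next hop Router A.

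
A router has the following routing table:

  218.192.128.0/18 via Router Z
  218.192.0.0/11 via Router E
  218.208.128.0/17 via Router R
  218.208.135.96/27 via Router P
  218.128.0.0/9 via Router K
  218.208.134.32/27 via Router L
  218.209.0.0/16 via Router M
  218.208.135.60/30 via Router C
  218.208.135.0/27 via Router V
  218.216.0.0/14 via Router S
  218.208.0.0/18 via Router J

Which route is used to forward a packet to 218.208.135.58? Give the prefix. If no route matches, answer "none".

218.208.128.0/17

Entries matching 218.208.135.58:
  218.128.0.0/9 (218.128.0.0 - 218.255.255.255)
  218.192.0.0/11 (218.192.0.0 - 218.223.255.255)
  218.208.128.0/17 (218.208.128.0 - 218.208.255.255)
Most specific is 218.208.128.0/17.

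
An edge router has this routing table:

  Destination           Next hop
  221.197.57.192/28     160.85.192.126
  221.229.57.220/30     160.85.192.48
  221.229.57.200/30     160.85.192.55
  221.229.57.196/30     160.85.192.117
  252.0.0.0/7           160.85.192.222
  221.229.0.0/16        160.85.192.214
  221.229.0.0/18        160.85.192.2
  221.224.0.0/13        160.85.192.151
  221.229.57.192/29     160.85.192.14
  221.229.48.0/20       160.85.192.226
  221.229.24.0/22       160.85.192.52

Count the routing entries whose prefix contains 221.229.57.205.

4

Prefixes containing 221.229.57.205:
  221.224.0.0/13 (221.224.0.0 - 221.231.255.255)
  221.229.0.0/16 (221.229.0.0 - 221.229.255.255)
  221.229.0.0/18 (221.229.0.0 - 221.229.63.255)
  221.229.48.0/20 (221.229.48.0 - 221.229.63.255)
Total matching entries: 4.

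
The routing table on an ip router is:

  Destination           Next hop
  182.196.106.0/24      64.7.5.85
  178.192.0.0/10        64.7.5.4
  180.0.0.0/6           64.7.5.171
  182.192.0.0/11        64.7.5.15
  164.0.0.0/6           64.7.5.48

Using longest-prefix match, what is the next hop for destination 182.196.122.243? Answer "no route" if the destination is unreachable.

64.7.5.15

Routes whose prefix contains 182.196.122.243:
  180.0.0.0/6 (180.0.0.0 - 183.255.255.255) -> 64.7.5.171
  182.192.0.0/11 (182.192.0.0 - 182.223.255.255) -> 64.7.5.15
More-specific entries that do NOT match:
  182.196.106.0/24 (182.196.106.0 - 182.196.106.255) does not contain 182.196.122.243
Longest matching prefix is /11 -> next hop 64.7.5.15.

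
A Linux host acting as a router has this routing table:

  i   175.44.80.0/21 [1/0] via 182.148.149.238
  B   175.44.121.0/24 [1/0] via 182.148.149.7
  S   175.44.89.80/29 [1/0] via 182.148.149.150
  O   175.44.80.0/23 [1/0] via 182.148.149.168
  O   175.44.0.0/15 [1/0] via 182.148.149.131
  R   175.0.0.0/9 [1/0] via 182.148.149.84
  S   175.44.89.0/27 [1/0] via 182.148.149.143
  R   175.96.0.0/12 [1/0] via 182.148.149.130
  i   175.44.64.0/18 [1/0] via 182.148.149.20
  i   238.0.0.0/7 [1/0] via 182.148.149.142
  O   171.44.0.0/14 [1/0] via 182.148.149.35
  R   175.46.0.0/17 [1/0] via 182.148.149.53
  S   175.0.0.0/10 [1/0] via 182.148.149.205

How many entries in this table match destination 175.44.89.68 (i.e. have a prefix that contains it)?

4

Prefixes containing 175.44.89.68:
  175.0.0.0/9 (175.0.0.0 - 175.127.255.255)
  175.0.0.0/10 (175.0.0.0 - 175.63.255.255)
  175.44.0.0/15 (175.44.0.0 - 175.45.255.255)
  175.44.64.0/18 (175.44.64.0 - 175.44.127.255)
Total matching entries: 4.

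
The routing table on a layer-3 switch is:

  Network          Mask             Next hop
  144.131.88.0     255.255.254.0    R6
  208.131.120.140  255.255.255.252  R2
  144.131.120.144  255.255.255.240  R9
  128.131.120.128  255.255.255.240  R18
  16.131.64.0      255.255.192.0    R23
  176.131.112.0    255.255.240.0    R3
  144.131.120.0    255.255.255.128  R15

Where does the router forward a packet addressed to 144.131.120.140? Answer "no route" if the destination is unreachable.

no route

No entry's prefix contains 144.131.120.140; there is no default route.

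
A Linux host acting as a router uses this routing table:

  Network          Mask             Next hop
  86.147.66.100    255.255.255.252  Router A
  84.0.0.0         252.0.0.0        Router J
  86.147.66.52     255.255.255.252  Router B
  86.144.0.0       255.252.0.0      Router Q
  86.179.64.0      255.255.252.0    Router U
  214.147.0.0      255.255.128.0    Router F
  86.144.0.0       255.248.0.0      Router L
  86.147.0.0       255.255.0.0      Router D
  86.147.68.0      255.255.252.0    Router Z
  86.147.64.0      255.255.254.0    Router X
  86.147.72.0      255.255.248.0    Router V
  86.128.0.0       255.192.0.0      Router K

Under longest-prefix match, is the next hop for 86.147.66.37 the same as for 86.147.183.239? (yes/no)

yes

86.147.66.37: longest match 86.147.0.0/16 -> Router D
86.147.183.239: longest match 86.147.0.0/16 -> Router D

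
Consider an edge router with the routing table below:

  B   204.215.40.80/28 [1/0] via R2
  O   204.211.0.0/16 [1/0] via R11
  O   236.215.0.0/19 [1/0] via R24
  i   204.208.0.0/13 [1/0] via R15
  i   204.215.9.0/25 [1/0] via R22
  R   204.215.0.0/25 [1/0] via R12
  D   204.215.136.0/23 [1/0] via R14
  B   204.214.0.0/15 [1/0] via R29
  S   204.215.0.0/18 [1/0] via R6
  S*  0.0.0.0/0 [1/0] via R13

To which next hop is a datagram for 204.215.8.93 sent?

Routes whose prefix contains 204.215.8.93:
  0.0.0.0/0 (default, matches everything) -> R13
  204.208.0.0/13 (204.208.0.0 - 204.215.255.255) -> R15
  204.214.0.0/15 (204.214.0.0 - 204.215.255.255) -> R29
  204.215.0.0/18 (204.215.0.0 - 204.215.63.255) -> R6
More-specific entries that do NOT match:
  204.215.40.80/28 (204.215.40.80 - 204.215.40.95) does not contain 204.215.8.93
  204.215.9.0/25 (204.215.9.0 - 204.215.9.127) does not contain 204.215.8.93
  204.215.0.0/25 (204.215.0.0 - 204.215.0.127) does not contain 204.215.8.93
  204.215.136.0/23 (204.215.136.0 - 204.215.137.255) does not contain 204.215.8.93
  236.215.0.0/19 (236.215.0.0 - 236.215.31.255) does not contain 204.215.8.93
Longest matching prefix is /18 -> next hop R6.

R6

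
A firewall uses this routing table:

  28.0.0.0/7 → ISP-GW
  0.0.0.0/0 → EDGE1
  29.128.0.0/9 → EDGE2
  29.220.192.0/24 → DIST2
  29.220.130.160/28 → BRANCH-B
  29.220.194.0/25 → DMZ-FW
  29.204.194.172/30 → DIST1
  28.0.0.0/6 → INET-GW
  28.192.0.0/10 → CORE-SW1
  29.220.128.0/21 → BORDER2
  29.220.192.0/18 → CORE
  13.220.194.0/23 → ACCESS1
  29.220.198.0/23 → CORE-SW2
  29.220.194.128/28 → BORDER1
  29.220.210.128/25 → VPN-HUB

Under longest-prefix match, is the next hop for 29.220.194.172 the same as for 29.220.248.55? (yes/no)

29.220.194.172: longest match 29.220.192.0/18 -> CORE
29.220.248.55: longest match 29.220.192.0/18 -> CORE

yes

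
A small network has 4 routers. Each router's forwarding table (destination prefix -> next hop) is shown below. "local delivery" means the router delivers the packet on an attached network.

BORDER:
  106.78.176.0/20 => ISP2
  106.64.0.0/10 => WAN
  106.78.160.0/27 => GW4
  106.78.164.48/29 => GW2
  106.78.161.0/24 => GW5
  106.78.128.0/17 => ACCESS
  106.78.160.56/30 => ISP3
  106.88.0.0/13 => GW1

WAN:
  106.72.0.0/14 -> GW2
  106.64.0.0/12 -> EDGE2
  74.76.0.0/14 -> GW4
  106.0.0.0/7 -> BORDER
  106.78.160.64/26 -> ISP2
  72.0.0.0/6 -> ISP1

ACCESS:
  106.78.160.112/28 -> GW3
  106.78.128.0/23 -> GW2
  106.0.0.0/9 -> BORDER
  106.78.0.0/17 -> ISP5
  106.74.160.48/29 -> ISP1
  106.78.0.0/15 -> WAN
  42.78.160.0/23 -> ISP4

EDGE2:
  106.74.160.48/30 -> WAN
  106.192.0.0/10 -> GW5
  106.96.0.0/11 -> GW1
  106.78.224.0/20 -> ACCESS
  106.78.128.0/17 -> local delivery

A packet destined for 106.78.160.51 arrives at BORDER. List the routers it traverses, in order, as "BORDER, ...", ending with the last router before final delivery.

BORDER, ACCESS, WAN, EDGE2

At BORDER: longest match for 106.78.160.51 is 106.78.128.0/17 -> ACCESS
At ACCESS: longest match for 106.78.160.51 is 106.78.0.0/15 -> WAN
At WAN: longest match for 106.78.160.51 is 106.64.0.0/12 -> EDGE2
At EDGE2: longest match for 106.78.160.51 is 106.78.128.0/17 -> local delivery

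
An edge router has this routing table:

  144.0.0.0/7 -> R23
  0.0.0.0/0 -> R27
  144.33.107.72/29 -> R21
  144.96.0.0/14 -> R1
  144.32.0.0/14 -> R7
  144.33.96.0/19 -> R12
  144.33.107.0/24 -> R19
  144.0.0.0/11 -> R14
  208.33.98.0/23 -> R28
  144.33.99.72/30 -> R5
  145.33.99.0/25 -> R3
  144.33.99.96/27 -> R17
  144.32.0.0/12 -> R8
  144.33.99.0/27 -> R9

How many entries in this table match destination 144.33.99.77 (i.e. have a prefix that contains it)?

Prefixes containing 144.33.99.77:
  0.0.0.0/0 (default, matches everything)
  144.0.0.0/7 (144.0.0.0 - 145.255.255.255)
  144.32.0.0/12 (144.32.0.0 - 144.47.255.255)
  144.32.0.0/14 (144.32.0.0 - 144.35.255.255)
  144.33.96.0/19 (144.33.96.0 - 144.33.127.255)
Total matching entries: 5.

5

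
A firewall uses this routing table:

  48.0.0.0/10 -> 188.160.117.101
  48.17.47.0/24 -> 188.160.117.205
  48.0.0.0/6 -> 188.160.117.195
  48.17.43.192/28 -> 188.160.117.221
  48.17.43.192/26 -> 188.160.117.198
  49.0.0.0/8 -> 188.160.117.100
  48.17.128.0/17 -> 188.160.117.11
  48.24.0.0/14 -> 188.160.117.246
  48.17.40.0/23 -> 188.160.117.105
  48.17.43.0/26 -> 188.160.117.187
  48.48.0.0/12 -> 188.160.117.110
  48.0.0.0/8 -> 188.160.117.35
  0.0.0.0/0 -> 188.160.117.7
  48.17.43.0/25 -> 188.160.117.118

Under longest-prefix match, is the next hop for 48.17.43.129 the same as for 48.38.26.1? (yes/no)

yes

48.17.43.129: longest match 48.0.0.0/10 -> 188.160.117.101
48.38.26.1: longest match 48.0.0.0/10 -> 188.160.117.101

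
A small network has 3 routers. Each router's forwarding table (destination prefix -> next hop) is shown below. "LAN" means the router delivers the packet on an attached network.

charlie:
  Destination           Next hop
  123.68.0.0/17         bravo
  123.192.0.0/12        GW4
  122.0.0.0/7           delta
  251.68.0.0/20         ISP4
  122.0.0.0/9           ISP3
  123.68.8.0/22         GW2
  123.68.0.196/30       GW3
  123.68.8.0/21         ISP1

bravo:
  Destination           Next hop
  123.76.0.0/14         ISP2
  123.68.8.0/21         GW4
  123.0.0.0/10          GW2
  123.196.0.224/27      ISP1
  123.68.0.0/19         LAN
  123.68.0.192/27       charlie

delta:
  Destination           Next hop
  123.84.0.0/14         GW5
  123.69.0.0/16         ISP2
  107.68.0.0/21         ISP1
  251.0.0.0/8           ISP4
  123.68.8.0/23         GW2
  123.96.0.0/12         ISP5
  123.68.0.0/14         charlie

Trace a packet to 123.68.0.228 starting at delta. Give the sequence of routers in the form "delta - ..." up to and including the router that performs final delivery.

At delta: longest match for 123.68.0.228 is 123.68.0.0/14 -> charlie
At charlie: longest match for 123.68.0.228 is 123.68.0.0/17 -> bravo
At bravo: longest match for 123.68.0.228 is 123.68.0.0/19 -> LAN

delta - charlie - bravo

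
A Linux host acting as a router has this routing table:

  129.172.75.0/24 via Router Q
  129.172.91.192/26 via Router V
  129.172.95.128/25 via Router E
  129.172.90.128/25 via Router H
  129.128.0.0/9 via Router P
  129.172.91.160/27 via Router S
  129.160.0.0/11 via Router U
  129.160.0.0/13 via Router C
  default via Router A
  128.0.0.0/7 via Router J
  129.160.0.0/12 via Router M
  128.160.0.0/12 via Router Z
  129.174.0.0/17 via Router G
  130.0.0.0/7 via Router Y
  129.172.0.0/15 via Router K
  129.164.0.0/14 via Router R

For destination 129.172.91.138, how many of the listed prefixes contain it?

Prefixes containing 129.172.91.138:
  0.0.0.0/0 (default, matches everything)
  128.0.0.0/7 (128.0.0.0 - 129.255.255.255)
  129.128.0.0/9 (129.128.0.0 - 129.255.255.255)
  129.160.0.0/11 (129.160.0.0 - 129.191.255.255)
  129.160.0.0/12 (129.160.0.0 - 129.175.255.255)
  129.172.0.0/15 (129.172.0.0 - 129.173.255.255)
Total matching entries: 6.

6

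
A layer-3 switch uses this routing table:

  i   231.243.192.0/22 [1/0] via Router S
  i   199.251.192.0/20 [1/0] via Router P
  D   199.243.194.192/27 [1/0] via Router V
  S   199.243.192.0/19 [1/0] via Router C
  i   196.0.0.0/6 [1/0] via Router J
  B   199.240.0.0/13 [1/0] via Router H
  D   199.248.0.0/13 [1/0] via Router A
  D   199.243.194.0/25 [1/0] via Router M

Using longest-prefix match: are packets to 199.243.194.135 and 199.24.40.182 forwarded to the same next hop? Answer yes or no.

199.243.194.135: longest match 199.243.192.0/19 -> Router C
199.24.40.182: longest match 196.0.0.0/6 -> Router J

no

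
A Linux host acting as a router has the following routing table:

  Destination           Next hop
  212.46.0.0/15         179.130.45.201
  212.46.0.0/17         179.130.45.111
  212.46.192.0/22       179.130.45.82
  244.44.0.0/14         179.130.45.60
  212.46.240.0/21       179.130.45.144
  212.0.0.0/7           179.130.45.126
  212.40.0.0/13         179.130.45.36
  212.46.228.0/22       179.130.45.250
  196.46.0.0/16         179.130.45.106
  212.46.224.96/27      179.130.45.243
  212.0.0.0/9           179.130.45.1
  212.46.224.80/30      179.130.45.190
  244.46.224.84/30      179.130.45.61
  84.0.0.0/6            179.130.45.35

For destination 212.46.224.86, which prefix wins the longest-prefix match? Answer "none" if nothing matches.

Entries matching 212.46.224.86:
  212.0.0.0/7 (212.0.0.0 - 213.255.255.255)
  212.0.0.0/9 (212.0.0.0 - 212.127.255.255)
  212.40.0.0/13 (212.40.0.0 - 212.47.255.255)
  212.46.0.0/15 (212.46.0.0 - 212.47.255.255)
Most specific is 212.46.0.0/15.

212.46.0.0/15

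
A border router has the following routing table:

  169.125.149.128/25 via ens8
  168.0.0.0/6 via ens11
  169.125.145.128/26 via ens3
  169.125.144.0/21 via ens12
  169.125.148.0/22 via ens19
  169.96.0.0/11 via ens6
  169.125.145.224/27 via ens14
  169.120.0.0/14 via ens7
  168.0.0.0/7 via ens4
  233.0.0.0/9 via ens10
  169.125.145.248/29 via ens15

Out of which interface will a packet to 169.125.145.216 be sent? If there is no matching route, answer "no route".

Routes whose prefix contains 169.125.145.216:
  168.0.0.0/6 (168.0.0.0 - 171.255.255.255) -> ens11
  168.0.0.0/7 (168.0.0.0 - 169.255.255.255) -> ens4
  169.96.0.0/11 (169.96.0.0 - 169.127.255.255) -> ens6
  169.125.144.0/21 (169.125.144.0 - 169.125.151.255) -> ens12
More-specific entries that do NOT match:
  169.125.145.248/29 (169.125.145.248 - 169.125.145.255) does not contain 169.125.145.216
  169.125.145.224/27 (169.125.145.224 - 169.125.145.255) does not contain 169.125.145.216
  169.125.145.128/26 (169.125.145.128 - 169.125.145.191) does not contain 169.125.145.216
  169.125.149.128/25 (169.125.149.128 - 169.125.149.255) does not contain 169.125.145.216
  169.125.148.0/22 (169.125.148.0 - 169.125.151.255) does not contain 169.125.145.216
Longest matching prefix is /21 -> interface ens12.

ens12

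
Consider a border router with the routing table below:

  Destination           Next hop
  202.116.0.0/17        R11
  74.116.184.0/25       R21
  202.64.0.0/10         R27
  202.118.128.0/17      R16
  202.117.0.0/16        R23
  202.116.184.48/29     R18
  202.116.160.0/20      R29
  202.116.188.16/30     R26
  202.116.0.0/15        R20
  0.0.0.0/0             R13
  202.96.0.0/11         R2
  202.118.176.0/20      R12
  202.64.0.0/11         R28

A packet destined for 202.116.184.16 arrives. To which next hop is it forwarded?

Routes whose prefix contains 202.116.184.16:
  0.0.0.0/0 (default, matches everything) -> R13
  202.64.0.0/10 (202.64.0.0 - 202.127.255.255) -> R27
  202.96.0.0/11 (202.96.0.0 - 202.127.255.255) -> R2
  202.116.0.0/15 (202.116.0.0 - 202.117.255.255) -> R20
More-specific entries that do NOT match:
  202.116.188.16/30 (202.116.188.16 - 202.116.188.19) does not contain 202.116.184.16
  202.116.184.48/29 (202.116.184.48 - 202.116.184.55) does not contain 202.116.184.16
  74.116.184.0/25 (74.116.184.0 - 74.116.184.127) does not contain 202.116.184.16
  202.116.160.0/20 (202.116.160.0 - 202.116.175.255) does not contain 202.116.184.16
  202.118.176.0/20 (202.118.176.0 - 202.118.191.255) does not contain 202.116.184.16
  202.116.0.0/17 (202.116.0.0 - 202.116.127.255) does not contain 202.116.184.16
  202.118.128.0/17 (202.118.128.0 - 202.118.255.255) does not contain 202.116.184.16
  202.117.0.0/16 (202.117.0.0 - 202.117.255.255) does not contain 202.116.184.16
Longest matching prefix is /15 -> next hop R20.

R20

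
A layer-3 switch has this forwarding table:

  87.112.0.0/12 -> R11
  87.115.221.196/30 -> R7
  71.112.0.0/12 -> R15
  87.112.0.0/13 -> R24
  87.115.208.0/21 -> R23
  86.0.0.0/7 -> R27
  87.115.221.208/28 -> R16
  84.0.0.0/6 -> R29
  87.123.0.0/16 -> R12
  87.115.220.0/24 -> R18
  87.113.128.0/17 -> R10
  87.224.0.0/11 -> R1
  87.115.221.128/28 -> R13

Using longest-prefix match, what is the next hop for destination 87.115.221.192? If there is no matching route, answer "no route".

R24

Routes whose prefix contains 87.115.221.192:
  84.0.0.0/6 (84.0.0.0 - 87.255.255.255) -> R29
  86.0.0.0/7 (86.0.0.0 - 87.255.255.255) -> R27
  87.112.0.0/12 (87.112.0.0 - 87.127.255.255) -> R11
  87.112.0.0/13 (87.112.0.0 - 87.119.255.255) -> R24
More-specific entries that do NOT match:
  87.115.221.196/30 (87.115.221.196 - 87.115.221.199) does not contain 87.115.221.192
  87.115.221.208/28 (87.115.221.208 - 87.115.221.223) does not contain 87.115.221.192
  87.115.221.128/28 (87.115.221.128 - 87.115.221.143) does not contain 87.115.221.192
  87.115.220.0/24 (87.115.220.0 - 87.115.220.255) does not contain 87.115.221.192
  87.115.208.0/21 (87.115.208.0 - 87.115.215.255) does not contain 87.115.221.192
  87.113.128.0/17 (87.113.128.0 - 87.113.255.255) does not contain 87.115.221.192
  87.123.0.0/16 (87.123.0.0 - 87.123.255.255) does not contain 87.115.221.192
Longest matching prefix is /13 -> next hop R24.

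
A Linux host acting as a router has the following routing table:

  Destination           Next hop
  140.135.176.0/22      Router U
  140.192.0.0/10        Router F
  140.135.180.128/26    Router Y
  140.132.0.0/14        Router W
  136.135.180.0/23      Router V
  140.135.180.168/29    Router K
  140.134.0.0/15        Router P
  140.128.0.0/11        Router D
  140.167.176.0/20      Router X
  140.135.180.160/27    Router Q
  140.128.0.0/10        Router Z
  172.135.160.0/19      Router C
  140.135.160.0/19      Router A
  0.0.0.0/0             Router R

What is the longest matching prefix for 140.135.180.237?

Entries matching 140.135.180.237:
  0.0.0.0/0 (default, matches everything)
  140.128.0.0/10 (140.128.0.0 - 140.191.255.255)
  140.128.0.0/11 (140.128.0.0 - 140.159.255.255)
  140.132.0.0/14 (140.132.0.0 - 140.135.255.255)
  140.134.0.0/15 (140.134.0.0 - 140.135.255.255)
  140.135.160.0/19 (140.135.160.0 - 140.135.191.255)
Most specific is 140.135.160.0/19.

140.135.160.0/19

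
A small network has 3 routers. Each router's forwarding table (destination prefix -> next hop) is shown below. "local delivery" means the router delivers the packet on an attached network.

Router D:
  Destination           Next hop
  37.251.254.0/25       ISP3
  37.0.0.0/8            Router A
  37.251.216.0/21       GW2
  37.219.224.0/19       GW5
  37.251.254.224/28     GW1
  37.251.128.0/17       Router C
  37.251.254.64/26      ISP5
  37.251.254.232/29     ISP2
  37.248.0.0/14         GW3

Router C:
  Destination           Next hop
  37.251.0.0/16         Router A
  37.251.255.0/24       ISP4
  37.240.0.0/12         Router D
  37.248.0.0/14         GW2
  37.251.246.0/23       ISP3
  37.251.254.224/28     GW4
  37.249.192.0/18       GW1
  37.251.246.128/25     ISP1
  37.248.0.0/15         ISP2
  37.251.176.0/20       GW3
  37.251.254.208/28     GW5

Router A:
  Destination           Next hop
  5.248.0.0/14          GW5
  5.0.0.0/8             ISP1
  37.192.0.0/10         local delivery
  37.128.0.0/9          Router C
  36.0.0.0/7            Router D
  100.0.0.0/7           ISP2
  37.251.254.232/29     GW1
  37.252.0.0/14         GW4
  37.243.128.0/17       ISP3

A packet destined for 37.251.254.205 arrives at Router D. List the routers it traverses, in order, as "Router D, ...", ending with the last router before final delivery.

At Router D: longest match for 37.251.254.205 is 37.251.128.0/17 -> Router C
At Router C: longest match for 37.251.254.205 is 37.251.0.0/16 -> Router A
At Router A: longest match for 37.251.254.205 is 37.192.0.0/10 -> local delivery

Router D, Router C, Router A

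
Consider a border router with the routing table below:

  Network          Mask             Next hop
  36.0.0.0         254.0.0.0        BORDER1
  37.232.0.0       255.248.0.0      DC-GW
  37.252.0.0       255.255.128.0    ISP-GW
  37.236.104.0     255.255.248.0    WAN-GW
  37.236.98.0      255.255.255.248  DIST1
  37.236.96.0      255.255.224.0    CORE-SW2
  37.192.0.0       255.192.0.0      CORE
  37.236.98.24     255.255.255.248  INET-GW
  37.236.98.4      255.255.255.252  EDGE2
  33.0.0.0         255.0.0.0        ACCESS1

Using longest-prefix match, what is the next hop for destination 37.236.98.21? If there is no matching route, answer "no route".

CORE-SW2

Routes whose prefix contains 37.236.98.21:
  36.0.0.0/7 (36.0.0.0 - 37.255.255.255) -> BORDER1
  37.192.0.0/10 (37.192.0.0 - 37.255.255.255) -> CORE
  37.232.0.0/13 (37.232.0.0 - 37.239.255.255) -> DC-GW
  37.236.96.0/19 (37.236.96.0 - 37.236.127.255) -> CORE-SW2
More-specific entries that do NOT match:
  37.236.98.4/30 (37.236.98.4 - 37.236.98.7) does not contain 37.236.98.21
  37.236.98.0/29 (37.236.98.0 - 37.236.98.7) does not contain 37.236.98.21
  37.236.98.24/29 (37.236.98.24 - 37.236.98.31) does not contain 37.236.98.21
  37.236.104.0/21 (37.236.104.0 - 37.236.111.255) does not contain 37.236.98.21
Longest matching prefix is /19 -> next hop CORE-SW2.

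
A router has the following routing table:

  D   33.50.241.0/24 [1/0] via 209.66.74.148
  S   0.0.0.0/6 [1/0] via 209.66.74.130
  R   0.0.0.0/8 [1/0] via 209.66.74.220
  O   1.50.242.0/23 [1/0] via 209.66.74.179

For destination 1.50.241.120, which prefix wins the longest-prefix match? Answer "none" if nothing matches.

0.0.0.0/6

Entries matching 1.50.241.120:
  0.0.0.0/6 (0.0.0.0 - 3.255.255.255)
Most specific is 0.0.0.0/6.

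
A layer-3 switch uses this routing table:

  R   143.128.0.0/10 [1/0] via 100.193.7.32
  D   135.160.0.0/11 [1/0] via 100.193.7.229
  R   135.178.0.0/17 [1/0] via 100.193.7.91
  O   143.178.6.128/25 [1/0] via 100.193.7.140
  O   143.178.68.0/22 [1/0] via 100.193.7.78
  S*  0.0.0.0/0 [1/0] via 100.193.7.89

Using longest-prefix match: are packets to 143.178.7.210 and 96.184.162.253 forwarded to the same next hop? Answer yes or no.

143.178.7.210: longest match 143.128.0.0/10 -> 100.193.7.32
96.184.162.253: longest match 0.0.0.0/0 -> 100.193.7.89

no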